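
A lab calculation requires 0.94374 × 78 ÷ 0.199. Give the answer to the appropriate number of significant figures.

3.7 × 10²

0.94374 × 78 ÷ 0.199 = 369.908140704…
Multiplication/division keeps the fewest significant figures: 0.94374 → 5 s.f., 78 → 2 s.f., 0.199 → 3 s.f.; limit is 2.
Rounded to 2 significant figures: 3.7 × 10².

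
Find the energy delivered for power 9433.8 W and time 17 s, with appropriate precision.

energy delivered = 9433.8 W × 17 s = 160374.6 J.
9433.8 has 5 significant figures; 17 has 2.
Division/multiplication keeps the fewest: 2 significant figures.
Rounded: 1.6 × 10⁵ J.

1.6 × 10⁵ J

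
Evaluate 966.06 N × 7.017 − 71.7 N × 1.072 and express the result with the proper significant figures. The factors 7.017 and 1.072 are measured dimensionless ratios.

6702 N

966.06 × 7.017 = 6778.84302 → 6779 N (4 s.f., last digit at the 10^0 place).
71.7 × 1.072 = 76.8624 → 76.9 N (3 s.f., last digit at the 10^-1 place).
Difference: 6701.98062 N; keep the coarser place, 10^0.
Result: 6702 N.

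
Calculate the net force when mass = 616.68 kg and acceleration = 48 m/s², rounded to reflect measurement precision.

net force = 616.68 kg × 48 m/s² = 29600.64 N.
616.68 has 5 significant figures; 48 has 2.
Division/multiplication keeps the fewest: 2 significant figures.
Rounded: 3.0 × 10^4 N.

3.0 × 10^4 N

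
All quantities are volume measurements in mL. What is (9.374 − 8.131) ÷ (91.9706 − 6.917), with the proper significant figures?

0.01461

9.374 − 8.131 = 1.243, limited to 3 d.p. → 4 s.f.; 91.9706 − 6.917 = 85.0536, limited to 3 d.p. → 5 s.f.
Carrying full precision, 1.243 ÷ 85.0536 = 0.0146143137974…; keep min(4, 5) = 4 s.f.
Rounded to 4 significant figures: 0.01461.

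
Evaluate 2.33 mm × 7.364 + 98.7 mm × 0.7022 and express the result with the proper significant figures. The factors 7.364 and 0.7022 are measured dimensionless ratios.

2.33 × 7.364 = 17.15812 → 17.2 mm (3 s.f., last digit at the 10^-1 place).
98.7 × 0.7022 = 69.30714 → 69.3 mm (3 s.f., last digit at the 10^-1 place).
Sum: 86.46526 mm; keep the coarser place, 10^-1.
Result: 86.5 mm.

86.5 mm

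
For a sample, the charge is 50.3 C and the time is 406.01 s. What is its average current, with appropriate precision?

0.124 A

average current = 50.3 C ÷ 406.01 s = 0.123888574173… A.
50.3 has 3 significant figures; 406.01 has 5.
Division/multiplication keeps the fewest: 3 significant figures.
Rounded: 0.124 A.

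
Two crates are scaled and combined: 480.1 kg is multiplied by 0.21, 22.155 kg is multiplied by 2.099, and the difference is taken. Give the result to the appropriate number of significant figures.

5 × 10¹ kg

480.1 × 0.21 = 100.821 → 1.0 × 10² kg (2 s.f., last digit at the 10^1 place).
22.155 × 2.099 = 46.503345 → 46.50 kg (4 s.f., last digit at the 10^-2 place).
Difference: 54.317655 kg; keep the coarser place, 10^1.
Result: 5 × 10¹ kg.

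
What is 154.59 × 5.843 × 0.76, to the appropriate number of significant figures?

6.9 × 10²

154.59 × 5.843 × 0.76 = 686.4847212
Multiplication/division keeps the fewest significant figures: 154.59 → 5 s.f., 5.843 → 4 s.f., 0.76 → 2 s.f.; limit is 2.
Rounded to 2 significant figures: 6.9 × 10².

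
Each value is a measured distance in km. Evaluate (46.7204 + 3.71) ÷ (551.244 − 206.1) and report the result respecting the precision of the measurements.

0.1461

46.7204 + 3.71 = 50.4304, limited to 2 d.p. → 4 s.f.; 551.244 − 206.1 = 345.144, limited to 1 d.p. → 4 s.f.
Carrying full precision, 50.4304 ÷ 345.144 = 0.146114085715…; keep min(4, 4) = 4 s.f.
Rounded to 4 significant figures: 0.1461.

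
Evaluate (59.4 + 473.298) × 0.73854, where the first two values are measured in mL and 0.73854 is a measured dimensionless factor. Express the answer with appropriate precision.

59.4 mL + 473.298 mL = 532.698 mL; the sum is limited to 1 decimal place (4 s.f.).
Carrying full precision, 532.698 × 0.73854 = 393.41878092 mL; 0.73854 has 5 s.f., so the result keeps min(4, 5) = 4 s.f.
Rounded to 4 significant figures: 393.4 mL.

393.4 mL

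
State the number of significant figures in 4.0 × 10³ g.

4.0 × 10³: in scientific notation every digit of the coefficient is significant.

2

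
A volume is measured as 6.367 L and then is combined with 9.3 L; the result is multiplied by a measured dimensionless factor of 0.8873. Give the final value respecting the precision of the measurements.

13.9 L

6.367 L + 9.3 L = 15.667 L; the sum is limited to 1 decimal place (3 s.f.).
Carrying full precision, 15.667 × 0.8873 = 13.9013291 L; 0.8873 has 4 s.f., so the result keeps min(3, 4) = 3 s.f.
Rounded to 3 significant figures: 13.9 L.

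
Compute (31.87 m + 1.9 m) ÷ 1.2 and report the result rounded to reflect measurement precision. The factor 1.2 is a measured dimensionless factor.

28 m

31.87 m + 1.9 m = 33.77 m; the sum is limited to 1 decimal place (3 s.f.).
Carrying full precision, 33.77 ÷ 1.2 = 28.1416666667… m; 1.2 has 2 s.f., so the result keeps min(3, 2) = 2 s.f.
Rounded to 2 significant figures: 28 m.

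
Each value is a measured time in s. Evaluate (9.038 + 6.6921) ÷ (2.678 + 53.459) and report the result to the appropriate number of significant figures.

9.038 + 6.6921 = 15.7301, limited to 3 d.p. → 5 s.f.; 2.678 + 53.459 = 56.137, limited to 3 d.p. → 5 s.f.
Carrying full precision, 15.7301 ÷ 56.137 = 0.280209131233…; keep min(5, 5) = 5 s.f.
Rounded to 5 significant figures: 0.28021.

0.28021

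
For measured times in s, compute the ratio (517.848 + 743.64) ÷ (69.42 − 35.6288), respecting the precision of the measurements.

517.848 + 743.64 = 1261.488, limited to 2 d.p. → 6 s.f.; 69.42 − 35.6288 = 33.7912, limited to 2 d.p. → 4 s.f.
Carrying full precision, 1261.488 ÷ 33.7912 = 37.3318497124…; keep min(6, 4) = 4 s.f.
Rounded to 4 significant figures: 37.33.

37.33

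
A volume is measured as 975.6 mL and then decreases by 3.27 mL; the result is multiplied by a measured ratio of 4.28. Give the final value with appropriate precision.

4.16 × 10^3 mL

975.6 mL − 3.27 mL = 972.33 mL; the difference is limited to 1 decimal place (4 s.f.).
Carrying full precision, 972.33 × 4.28 = 4161.5724 mL; 4.28 has 3 s.f., so the result keeps min(4, 3) = 3 s.f.
Rounded to 3 significant figures: 4.16 × 10^3 mL.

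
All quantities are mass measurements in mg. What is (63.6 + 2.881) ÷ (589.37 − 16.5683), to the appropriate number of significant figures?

0.116

63.6 + 2.881 = 66.481, limited to 1 d.p. → 3 s.f.; 589.37 − 16.5683 = 572.8017, limited to 2 d.p. → 5 s.f.
Carrying full precision, 66.481 ÷ 572.8017 = 0.116062853864…; keep min(3, 5) = 3 s.f.
Rounded to 3 significant figures: 0.116.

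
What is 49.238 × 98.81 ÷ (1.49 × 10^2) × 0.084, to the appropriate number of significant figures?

49.238 × 98.81 ÷ (1.49 × 10^2) × 0.084 = 2.74280113772…
Multiplication/division keeps the fewest significant figures: 49.238 → 5 s.f., 98.81 → 4 s.f., 1.49 × 10^2 → 3 s.f., 0.084 → 2 s.f.; limit is 2.
Rounded to 2 significant figures: 2.7.

2.7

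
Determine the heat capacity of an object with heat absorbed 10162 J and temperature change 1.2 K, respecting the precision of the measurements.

heat capacity = 10162 J ÷ 1.2 K = 8468.33333333… J/K.
10162 has 5 significant figures; 1.2 has 2.
Division/multiplication keeps the fewest: 2 significant figures.
Rounded: 8.5 × 10³ J/K.

8.5 × 10³ J/K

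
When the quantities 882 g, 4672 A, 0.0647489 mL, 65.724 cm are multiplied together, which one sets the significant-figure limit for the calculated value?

882 g

882 g → 3 s.f.; 4672 A → 4 s.f.; 0.0647489 mL → 6 s.f.; 65.724 cm → 5 s.f.
The fewest is 3 significant figures, from 882 g.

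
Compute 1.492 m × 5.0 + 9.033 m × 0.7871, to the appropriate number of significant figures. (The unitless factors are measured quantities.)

14.6 m

1.492 × 5.0 = 7.46 → 7.5 m (2 s.f., last digit at the 10^-1 place).
9.033 × 0.7871 = 7.1098743 → 7.110 m (4 s.f., last digit at the 10^-3 place).
Sum: 14.5698743 m; keep the coarser place, 10^-1.
Result: 14.6 m.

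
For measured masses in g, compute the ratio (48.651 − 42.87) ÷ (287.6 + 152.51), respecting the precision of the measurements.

48.651 − 42.87 = 5.781, limited to 2 d.p. → 3 s.f.; 287.6 + 152.51 = 440.11, limited to 1 d.p. → 4 s.f.
Carrying full precision, 5.781 ÷ 440.11 = 0.0131353525255…; keep min(3, 4) = 3 s.f.
Rounded to 3 significant figures: 0.0131.

0.0131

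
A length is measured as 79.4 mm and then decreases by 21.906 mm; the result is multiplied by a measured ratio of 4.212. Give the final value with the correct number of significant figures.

79.4 mm − 21.906 mm = 57.494 mm; the difference is limited to 1 decimal place (3 s.f.).
Carrying full precision, 57.494 × 4.212 = 242.164728 mm; 4.212 has 4 s.f., so the result keeps min(3, 4) = 3 s.f.
Rounded to 3 significant figures: 242 mm.

242 mm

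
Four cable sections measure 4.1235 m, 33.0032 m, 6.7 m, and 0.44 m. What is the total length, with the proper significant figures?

4.1235 m + 33.0032 m + 6.7 m + 0.44 m = 44.2667 m.
Addition/subtraction keeps the fewest decimal places: 4.1235 → 4 decimal places, 33.0032 → 4 decimal places, 6.7 → 1 decimal place, 0.44 → 2 decimal places; limit is 1.
Rounded to 1 decimal place: 44.3 m.

44.3 m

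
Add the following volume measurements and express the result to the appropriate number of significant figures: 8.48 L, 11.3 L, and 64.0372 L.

83.8 L

8.48 L + 11.3 L + 64.0372 L = 83.8172 L.
Addition/subtraction keeps the fewest decimal places: 8.48 → 2 decimal places, 11.3 → 1 decimal place, 64.0372 → 4 decimal places; limit is 1.
Rounded to 1 decimal place: 83.8 L.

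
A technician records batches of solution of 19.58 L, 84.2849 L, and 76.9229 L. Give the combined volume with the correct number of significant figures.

19.58 L + 84.2849 L + 76.9229 L = 180.7878 L.
Addition/subtraction keeps the fewest decimal places: 19.58 → 2 decimal places, 84.2849 → 4 decimal places, 76.9229 → 4 decimal places; limit is 2.
Rounded to 2 decimal places: 1.8079 × 10² L.

1.8079 × 10² L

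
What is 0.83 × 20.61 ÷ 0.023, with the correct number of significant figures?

7.4 × 10^2

0.83 × 20.61 ÷ 0.023 = 743.752173913…
Multiplication/division keeps the fewest significant figures: 0.83 → 2 s.f., 20.61 → 4 s.f., 0.023 → 2 s.f.; limit is 2.
Rounded to 2 significant figures: 7.4 × 10^2.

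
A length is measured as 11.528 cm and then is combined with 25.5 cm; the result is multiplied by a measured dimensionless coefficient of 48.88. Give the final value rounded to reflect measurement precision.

1.81 × 10³ cm

11.528 cm + 25.5 cm = 37.028 cm; the sum is limited to 1 decimal place (3 s.f.).
Carrying full precision, 37.028 × 48.88 = 1809.92864 cm; 48.88 has 4 s.f., so the result keeps min(3, 4) = 3 s.f.
Rounded to 3 significant figures: 1.81 × 10³ cm.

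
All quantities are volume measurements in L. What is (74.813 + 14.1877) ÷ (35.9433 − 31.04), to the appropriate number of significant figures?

74.813 + 14.1877 = 89.0007, limited to 3 d.p. → 5 s.f.; 35.9433 − 31.04 = 4.9033, limited to 2 d.p. → 3 s.f.
Carrying full precision, 89.0007 ÷ 4.9033 = 18.1511838966…; keep min(5, 3) = 3 s.f.
Rounded to 3 significant figures: 18.2.

18.2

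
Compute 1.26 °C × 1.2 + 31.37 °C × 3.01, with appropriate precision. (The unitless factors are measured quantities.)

95.9 °C

1.26 × 1.2 = 1.512 → 1.5 °C (2 s.f., last digit at the 10^-1 place).
31.37 × 3.01 = 94.4237 → 94.4 °C (3 s.f., last digit at the 10^-1 place).
Sum: 95.9357 °C; keep the coarser place, 10^-1.
Result: 95.9 °C.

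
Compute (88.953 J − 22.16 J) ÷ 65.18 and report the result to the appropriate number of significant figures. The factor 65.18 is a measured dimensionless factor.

88.953 J − 22.16 J = 66.793 J; the difference is limited to 2 decimal places (4 s.f.).
Carrying full precision, 66.793 ÷ 65.18 = 1.02474685486… J; 65.18 has 4 s.f., so the result keeps min(4, 4) = 4 s.f.
Rounded to 4 significant figures: 1.025 J.

1.025 J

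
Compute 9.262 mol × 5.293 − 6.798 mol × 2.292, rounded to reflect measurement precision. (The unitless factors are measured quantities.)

9.262 × 5.293 = 49.023766 → 49.02 mol (4 s.f., last digit at the 10^-2 place).
6.798 × 2.292 = 15.581016 → 15.58 mol (4 s.f., last digit at the 10^-2 place).
Difference: 33.44275 mol; keep the coarser place, 10^-2.
Result: 33.44 mol.

33.44 mol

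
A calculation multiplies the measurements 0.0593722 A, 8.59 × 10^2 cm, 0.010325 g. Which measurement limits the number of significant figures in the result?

0.0593722 A → 6 s.f.; 8.59 × 10^2 cm → 3 s.f.; 0.010325 g → 5 s.f.
The fewest is 3 significant figures, from 8.59 × 10^2 cm.

8.59 × 10^2 cm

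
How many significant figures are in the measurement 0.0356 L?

3

0.0356: leading zeros are not significant.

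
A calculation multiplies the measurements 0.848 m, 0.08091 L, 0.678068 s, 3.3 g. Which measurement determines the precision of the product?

3.3 g

0.848 m → 3 s.f.; 0.08091 L → 4 s.f.; 0.678068 s → 6 s.f.; 3.3 g → 2 s.f.
The fewest is 2 significant figures, from 3.3 g.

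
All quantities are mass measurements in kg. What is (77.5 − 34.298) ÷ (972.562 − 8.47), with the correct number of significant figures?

0.0448

77.5 − 34.298 = 43.202, limited to 1 d.p. → 3 s.f.; 972.562 − 8.47 = 964.092, limited to 2 d.p. → 5 s.f.
Carrying full precision, 43.202 ÷ 964.092 = 0.0448110761214…; keep min(3, 5) = 3 s.f.
Rounded to 3 significant figures: 0.0448.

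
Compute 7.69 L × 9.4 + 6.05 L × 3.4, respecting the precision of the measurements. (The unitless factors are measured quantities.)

93 L

7.69 × 9.4 = 72.286 → 72 L (2 s.f., last digit at the 10^0 place).
6.05 × 3.4 = 20.57 → 21 L (2 s.f., last digit at the 10^0 place).
Sum: 92.856 L; keep the coarser place, 10^0.
Result: 93 L.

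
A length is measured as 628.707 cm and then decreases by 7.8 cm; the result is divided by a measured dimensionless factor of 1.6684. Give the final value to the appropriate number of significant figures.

628.707 cm − 7.8 cm = 620.907 cm; the difference is limited to 1 decimal place (4 s.f.).
Carrying full precision, 620.907 ÷ 1.6684 = 372.157156557… cm; 1.6684 has 5 s.f., so the result keeps min(4, 5) = 4 s.f.
Rounded to 4 significant figures: 372.2 cm.

372.2 cm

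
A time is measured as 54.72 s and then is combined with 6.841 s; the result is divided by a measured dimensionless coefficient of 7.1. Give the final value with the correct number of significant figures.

54.72 s + 6.841 s = 61.561 s; the sum is limited to 2 decimal places (4 s.f.).
Carrying full precision, 61.561 ÷ 7.1 = 8.67056338028… s; 7.1 has 2 s.f., so the result keeps min(4, 2) = 2 s.f.
Rounded to 2 significant figures: 8.7 s.

8.7 s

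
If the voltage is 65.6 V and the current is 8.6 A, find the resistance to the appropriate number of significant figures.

resistance = 65.6 V ÷ 8.6 A = 7.62790697674… Ω.
65.6 has 3 significant figures; 8.6 has 2.
Division/multiplication keeps the fewest: 2 significant figures.
Rounded: 7.6 Ω.

7.6 Ω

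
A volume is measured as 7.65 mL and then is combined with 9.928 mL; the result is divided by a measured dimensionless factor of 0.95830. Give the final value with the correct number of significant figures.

7.65 mL + 9.928 mL = 17.578 mL; the sum is limited to 2 decimal places (4 s.f.).
Carrying full precision, 17.578 ÷ 0.95830 = 18.3428988834… mL; 0.95830 has 5 s.f., so the result keeps min(4, 5) = 4 s.f.
Rounded to 4 significant figures: 18.34 mL.

18.34 mL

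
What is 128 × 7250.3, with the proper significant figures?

128 × 7250.3 = 928038.4
Multiplication/division keeps the fewest significant figures: 128 → 3 s.f., 7250.3 → 5 s.f.; limit is 3.
Rounded to 3 significant figures: 9.28 × 10⁵.

9.28 × 10⁵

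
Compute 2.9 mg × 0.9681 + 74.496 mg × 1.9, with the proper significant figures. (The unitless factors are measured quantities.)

2.9 × 0.9681 = 2.80749 → 2.8 mg (2 s.f., last digit at the 10^-1 place).
74.496 × 1.9 = 141.5424 → 1.4 × 10^2 mg (2 s.f., last digit at the 10^1 place).
Sum: 144.34989 mg; keep the coarser place, 10^1.
Result: 1.4 × 10^2 mg.

1.4 × 10^2 mg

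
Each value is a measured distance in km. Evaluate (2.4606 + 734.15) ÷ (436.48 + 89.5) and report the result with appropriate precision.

1.400

2.4606 + 734.15 = 736.6106, limited to 2 d.p. → 5 s.f.; 436.48 + 89.5 = 525.98, limited to 1 d.p. → 4 s.f.
Carrying full precision, 736.6106 ÷ 525.98 = 1.40045362942…; keep min(5, 4) = 4 s.f.
Rounded to 4 significant figures: 1.400.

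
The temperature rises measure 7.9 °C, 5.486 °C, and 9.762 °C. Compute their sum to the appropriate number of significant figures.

7.9 °C + 5.486 °C + 9.762 °C = 23.148 °C.
Addition/subtraction keeps the fewest decimal places: 7.9 → 1 decimal place, 5.486 → 3 decimal places, 9.762 → 3 decimal places; limit is 1.
Rounded to 1 decimal place: 23.1 °C.

23.1 °C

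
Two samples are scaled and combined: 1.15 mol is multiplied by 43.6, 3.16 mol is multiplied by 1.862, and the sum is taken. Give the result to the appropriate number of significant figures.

1.15 × 43.6 = 50.14 → 50.1 mol (3 s.f., last digit at the 10^-1 place).
3.16 × 1.862 = 5.88392 → 5.88 mol (3 s.f., last digit at the 10^-2 place).
Sum: 56.02392 mol; keep the coarser place, 10^-1.
Result: 56.0 mol.

56.0 mol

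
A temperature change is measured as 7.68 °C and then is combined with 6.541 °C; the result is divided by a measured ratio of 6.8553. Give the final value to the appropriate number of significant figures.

2.074 °C

7.68 °C + 6.541 °C = 14.221 °C; the sum is limited to 2 decimal places (4 s.f.).
Carrying full precision, 14.221 ÷ 6.8553 = 2.07445334267… °C; 6.8553 has 5 s.f., so the result keeps min(4, 5) = 4 s.f.
Rounded to 4 significant figures: 2.074 °C.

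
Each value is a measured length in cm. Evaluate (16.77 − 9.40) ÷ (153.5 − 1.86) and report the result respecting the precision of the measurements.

16.77 − 9.40 = 7.37, limited to 2 d.p. → 3 s.f.; 153.5 − 1.86 = 151.64, limited to 1 d.p. → 4 s.f.
Carrying full precision, 7.37 ÷ 151.64 = 0.0486019519916…; keep min(3, 4) = 3 s.f.
Rounded to 3 significant figures: 0.0486.

0.0486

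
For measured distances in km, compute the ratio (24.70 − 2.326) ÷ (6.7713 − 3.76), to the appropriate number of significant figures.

24.70 − 2.326 = 22.374, limited to 2 d.p. → 4 s.f.; 6.7713 − 3.76 = 3.0113, limited to 2 d.p. → 3 s.f.
Carrying full precision, 22.374 ÷ 3.0113 = 7.43001361538…; keep min(4, 3) = 3 s.f.
Rounded to 3 significant figures: 7.43.

7.43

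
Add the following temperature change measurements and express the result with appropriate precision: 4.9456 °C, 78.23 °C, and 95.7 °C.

178.9 °C

4.9456 °C + 78.23 °C + 95.7 °C = 178.8756 °C.
Addition/subtraction keeps the fewest decimal places: 4.9456 → 4 decimal places, 78.23 → 2 decimal places, 95.7 → 1 decimal place; limit is 1.
Rounded to 1 decimal place: 178.9 °C.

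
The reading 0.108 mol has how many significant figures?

0.108: leading zeros are not significant; zeros between nonzero digits are significant.

3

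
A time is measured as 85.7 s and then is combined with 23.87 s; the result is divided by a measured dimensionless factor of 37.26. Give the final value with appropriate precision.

85.7 s + 23.87 s = 109.57 s; the sum is limited to 1 decimal place (4 s.f.).
Carrying full precision, 109.57 ÷ 37.26 = 2.94068706388… s; 37.26 has 4 s.f., so the result keeps min(4, 4) = 4 s.f.
Rounded to 4 significant figures: 2.941 s.

2.941 s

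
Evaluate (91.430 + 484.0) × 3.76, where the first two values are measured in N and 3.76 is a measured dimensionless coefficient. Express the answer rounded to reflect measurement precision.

2.16 × 10^3 N

91.430 N + 484.0 N = 575.430 N; the sum is limited to 1 decimal place (4 s.f.).
Carrying full precision, 575.430 × 3.76 = 2163.6168 N; 3.76 has 3 s.f., so the result keeps min(4, 3) = 3 s.f.
Rounded to 3 significant figures: 2.16 × 10^3 N.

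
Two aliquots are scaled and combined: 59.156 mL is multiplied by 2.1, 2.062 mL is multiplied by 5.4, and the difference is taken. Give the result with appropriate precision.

59.156 × 2.1 = 124.2276 → 1.2 × 10² mL (2 s.f., last digit at the 10^1 place).
2.062 × 5.4 = 11.1348 → 11 mL (2 s.f., last digit at the 10^0 place).
Difference: 113.0928 mL; keep the coarser place, 10^1.
Result: 1.1 × 10² mL.

1.1 × 10² mL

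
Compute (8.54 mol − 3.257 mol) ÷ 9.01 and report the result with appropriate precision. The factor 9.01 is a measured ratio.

0.586 mol

8.54 mol − 3.257 mol = 5.283 mol; the difference is limited to 2 decimal places (3 s.f.).
Carrying full precision, 5.283 ÷ 9.01 = 0.586348501665… mol; 9.01 has 3 s.f., so the result keeps min(3, 3) = 3 s.f.
Rounded to 3 significant figures: 0.586 mol.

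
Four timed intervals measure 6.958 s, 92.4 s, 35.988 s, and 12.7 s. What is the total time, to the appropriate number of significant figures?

6.958 s + 92.4 s + 35.988 s + 12.7 s = 148.046 s.
Addition/subtraction keeps the fewest decimal places: 6.958 → 3 decimal places, 92.4 → 1 decimal place, 35.988 → 3 decimal places, 12.7 → 1 decimal place; limit is 1.
Rounded to 1 decimal place: 148.0 s.

148.0 s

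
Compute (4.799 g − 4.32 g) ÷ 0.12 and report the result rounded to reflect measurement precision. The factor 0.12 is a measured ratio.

4.0 g

4.799 g − 4.32 g = 0.479 g; the difference is limited to 2 decimal places (2 s.f.).
Carrying full precision, 0.479 ÷ 0.12 = 3.99166666667… g; 0.12 has 2 s.f., so the result keeps min(2, 2) = 2 s.f.
Rounded to 2 significant figures: 4.0 g.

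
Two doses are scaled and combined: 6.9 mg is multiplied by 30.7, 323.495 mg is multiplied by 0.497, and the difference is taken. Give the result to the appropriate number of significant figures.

6.9 × 30.7 = 211.83 → 2.1 × 10² mg (2 s.f., last digit at the 10^1 place).
323.495 × 0.497 = 160.777015 → 161 mg (3 s.f., last digit at the 10^0 place).
Difference: 51.052985 mg; keep the coarser place, 10^1.
Result: 5 × 10¹ mg.

5 × 10¹ mg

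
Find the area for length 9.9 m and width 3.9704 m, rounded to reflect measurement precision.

39 m²

area = 9.9 m × 3.9704 m = 39.30696 m².
9.9 has 2 significant figures; 3.9704 has 5.
Division/multiplication keeps the fewest: 2 significant figures.
Rounded: 39 m².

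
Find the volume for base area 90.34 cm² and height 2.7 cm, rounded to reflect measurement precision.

2.4 × 10^2 cm³

volume = 90.34 cm² × 2.7 cm = 243.918 cm³.
90.34 has 4 significant figures; 2.7 has 2.
Division/multiplication keeps the fewest: 2 significant figures.
Rounded: 2.4 × 10^2 cm³.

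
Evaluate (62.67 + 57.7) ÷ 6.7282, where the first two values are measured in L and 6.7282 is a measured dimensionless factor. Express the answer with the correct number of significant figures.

62.67 L + 57.7 L = 120.37 L; the sum is limited to 1 decimal place (4 s.f.).
Carrying full precision, 120.37 ÷ 6.7282 = 17.8903718677… L; 6.7282 has 5 s.f., so the result keeps min(4, 5) = 4 s.f.
Rounded to 4 significant figures: 17.89 L.

17.89 L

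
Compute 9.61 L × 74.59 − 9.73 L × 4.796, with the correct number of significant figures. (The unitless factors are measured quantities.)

6.70 × 10^2 L

9.61 × 74.59 = 716.8099 → 717 L (3 s.f., last digit at the 10^0 place).
9.73 × 4.796 = 46.66508 → 46.7 L (3 s.f., last digit at the 10^-1 place).
Difference: 670.14482 L; keep the coarser place, 10^0.
Result: 6.70 × 10^2 L.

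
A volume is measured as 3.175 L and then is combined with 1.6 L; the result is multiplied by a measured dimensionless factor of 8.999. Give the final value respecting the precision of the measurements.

43 L

3.175 L + 1.6 L = 4.775 L; the sum is limited to 1 decimal place (2 s.f.).
Carrying full precision, 4.775 × 8.999 = 42.970225 L; 8.999 has 4 s.f., so the result keeps min(2, 4) = 2 s.f.
Rounded to 2 significant figures: 43 L.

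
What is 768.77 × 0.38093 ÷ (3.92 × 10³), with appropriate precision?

768.77 × 0.38093 ÷ (3.92 × 10³) = 0.0747060092092…
Multiplication/division keeps the fewest significant figures: 768.77 → 5 s.f., 0.38093 → 5 s.f., 3.92 × 10³ → 3 s.f.; limit is 3.
Rounded to 3 significant figures: 0.0747.

0.0747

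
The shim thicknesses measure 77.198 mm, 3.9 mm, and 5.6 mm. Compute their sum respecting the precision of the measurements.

86.7 mm

77.198 mm + 3.9 mm + 5.6 mm = 86.698 mm.
Addition/subtraction keeps the fewest decimal places: 77.198 → 3 decimal places, 3.9 → 1 decimal place, 5.6 → 1 decimal place; limit is 1.
Rounded to 1 decimal place: 86.7 mm.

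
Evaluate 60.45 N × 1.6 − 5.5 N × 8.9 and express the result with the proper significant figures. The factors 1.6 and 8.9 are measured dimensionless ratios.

48 N

60.45 × 1.6 = 96.72 → 97 N (2 s.f., last digit at the 10^0 place).
5.5 × 8.9 = 48.95 → 49 N (2 s.f., last digit at the 10^0 place).
Difference: 47.77 N; keep the coarser place, 10^0.
Result: 48 N.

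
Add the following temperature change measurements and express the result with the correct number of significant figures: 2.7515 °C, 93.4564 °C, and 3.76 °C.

99.97 °C

2.7515 °C + 93.4564 °C + 3.76 °C = 99.9679 °C.
Addition/subtraction keeps the fewest decimal places: 2.7515 → 4 decimal places, 93.4564 → 4 decimal places, 3.76 → 2 decimal places; limit is 2.
Rounded to 2 decimal places: 99.97 °C.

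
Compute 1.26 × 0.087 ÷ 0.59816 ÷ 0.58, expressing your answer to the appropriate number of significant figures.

0.32

1.26 × 0.087 ÷ 0.59816 ÷ 0.58 = 0.315968971513…
Multiplication/division keeps the fewest significant figures: 1.26 → 3 s.f., 0.087 → 2 s.f., 0.59816 → 5 s.f., 0.58 → 2 s.f.; limit is 2.
Rounded to 2 significant figures: 0.32.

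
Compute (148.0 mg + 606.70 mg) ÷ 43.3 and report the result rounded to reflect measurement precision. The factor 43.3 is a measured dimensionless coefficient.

17.4 mg

148.0 mg + 606.70 mg = 754.70 mg; the sum is limited to 1 decimal place (4 s.f.).
Carrying full precision, 754.70 ÷ 43.3 = 17.4295612009… mg; 43.3 has 3 s.f., so the result keeps min(4, 3) = 3 s.f.
Rounded to 3 significant figures: 17.4 mg.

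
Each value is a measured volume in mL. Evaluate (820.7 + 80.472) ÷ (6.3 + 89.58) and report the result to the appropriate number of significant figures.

820.7 + 80.472 = 901.172, limited to 1 d.p. → 4 s.f.; 6.3 + 89.58 = 95.88, limited to 1 d.p. → 3 s.f.
Carrying full precision, 901.172 ÷ 95.88 = 9.39895702962…; keep min(4, 3) = 3 s.f.
Rounded to 3 significant figures: 9.40.

9.40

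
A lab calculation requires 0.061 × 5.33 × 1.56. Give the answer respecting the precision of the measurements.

0.061 × 5.33 × 1.56 = 0.5072028
Multiplication/division keeps the fewest significant figures: 0.061 → 2 s.f., 5.33 → 3 s.f., 1.56 → 3 s.f.; limit is 2.
Rounded to 2 significant figures: 0.51.

0.51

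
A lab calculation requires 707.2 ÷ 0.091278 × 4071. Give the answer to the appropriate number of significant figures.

707.2 ÷ 0.091278 × 4071 = 31541129.2973…
Multiplication/division keeps the fewest significant figures: 707.2 → 4 s.f., 0.091278 → 5 s.f., 4071 → 4 s.f.; limit is 4.
Rounded to 4 significant figures: 3.154 × 10⁷.

3.154 × 10⁷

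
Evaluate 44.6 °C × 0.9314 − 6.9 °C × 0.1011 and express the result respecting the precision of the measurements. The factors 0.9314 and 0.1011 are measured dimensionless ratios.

40.8 °C

44.6 × 0.9314 = 41.54044 → 41.5 °C (3 s.f., last digit at the 10^-1 place).
6.9 × 0.1011 = 0.69759 → 0.70 °C (2 s.f., last digit at the 10^-2 place).
Difference: 40.84285 °C; keep the coarser place, 10^-1.
Result: 40.8 °C.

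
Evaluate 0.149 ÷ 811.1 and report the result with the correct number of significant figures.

1.84 × 10⁻⁴

0.149 ÷ 811.1 = 0.000183701146591…
Multiplication/division keeps the fewest significant figures: 0.149 → 3 s.f., 811.1 → 4 s.f.; limit is 3.
Rounded to 3 significant figures: 1.84 × 10⁻⁴.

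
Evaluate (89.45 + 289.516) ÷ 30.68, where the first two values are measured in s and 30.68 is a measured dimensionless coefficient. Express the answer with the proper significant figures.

89.45 s + 289.516 s = 378.966 s; the sum is limited to 2 decimal places (5 s.f.).
Carrying full precision, 378.966 ÷ 30.68 = 12.3522164276… s; 30.68 has 4 s.f., so the result keeps min(5, 4) = 4 s.f.
Rounded to 4 significant figures: 12.35 s.

12.35 s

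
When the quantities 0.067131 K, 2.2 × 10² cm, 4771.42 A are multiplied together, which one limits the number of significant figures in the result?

0.067131 K → 5 s.f.; 2.2 × 10² cm → 2 s.f.; 4771.42 A → 6 s.f.
The fewest is 2 significant figures, from 2.2 × 10² cm.

2.2 × 10² cm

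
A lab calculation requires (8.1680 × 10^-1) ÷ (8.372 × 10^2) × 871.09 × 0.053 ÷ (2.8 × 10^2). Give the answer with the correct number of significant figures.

(8.1680 × 10^-1) ÷ (8.372 × 10^2) × 871.09 × 0.053 ÷ (2.8 × 10^2) = 0.000160867152993…
Multiplication/division keeps the fewest significant figures: 8.1680 × 10^-1 → 5 s.f., 8.372 × 10^2 → 4 s.f., 871.09 → 5 s.f., 0.053 → 2 s.f., 2.8 × 10^2 → 2 s.f.; limit is 2.
Rounded to 2 significant figures: 1.6 × 10^-4.

1.6 × 10^-4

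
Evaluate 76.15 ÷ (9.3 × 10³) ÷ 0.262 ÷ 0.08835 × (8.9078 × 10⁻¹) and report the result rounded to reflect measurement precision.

76.15 ÷ (9.3 × 10³) ÷ 0.262 ÷ 0.08835 × (8.9078 × 10⁻¹) = 0.315100847707…
Multiplication/division keeps the fewest significant figures: 76.15 → 4 s.f., 9.3 × 10³ → 2 s.f., 0.262 → 3 s.f., 0.08835 → 4 s.f., 8.9078 × 10⁻¹ → 5 s.f.; limit is 2.
Rounded to 2 significant figures: 0.32.

0.32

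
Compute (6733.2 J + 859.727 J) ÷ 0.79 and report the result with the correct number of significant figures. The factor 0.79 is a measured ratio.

9.6 × 10³ J

6733.2 J + 859.727 J = 7592.927 J; the sum is limited to 1 decimal place (5 s.f.).
Carrying full precision, 7592.927 ÷ 0.79 = 9611.3 J; 0.79 has 2 s.f., so the result keeps min(5, 2) = 2 s.f.
Rounded to 2 significant figures: 9.6 × 10³ J.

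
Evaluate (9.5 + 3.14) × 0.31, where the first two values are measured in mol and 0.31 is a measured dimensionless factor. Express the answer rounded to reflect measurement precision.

9.5 mol + 3.14 mol = 12.64 mol; the sum is limited to 1 decimal place (3 s.f.).
Carrying full precision, 12.64 × 0.31 = 3.9184 mol; 0.31 has 2 s.f., so the result keeps min(3, 2) = 2 s.f.
Rounded to 2 significant figures: 3.9 mol.

3.9 mol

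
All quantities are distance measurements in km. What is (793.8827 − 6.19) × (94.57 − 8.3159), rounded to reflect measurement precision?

793.8827 − 6.19 = 787.6927, limited to 2 d.p. → 5 s.f.; 94.57 − 8.3159 = 86.2541, limited to 2 d.p. → 4 s.f.
Carrying full precision, 787.6927 × 86.2541 = 67941.7249151…; keep min(5, 4) = 4 s.f.
Rounded to 4 significant figures: 6.794 × 10^4 km².

6.794 × 10^4 km²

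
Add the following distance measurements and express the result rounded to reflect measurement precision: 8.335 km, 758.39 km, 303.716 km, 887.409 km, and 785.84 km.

8.335 km + 758.39 km + 303.716 km + 887.409 km + 785.84 km = 2743.690 km.
Addition/subtraction keeps the fewest decimal places: 8.335 → 3 decimal places, 758.39 → 2 decimal places, 303.716 → 3 decimal places, 887.409 → 3 decimal places, 785.84 → 2 decimal places; limit is 2.
Rounded to 2 decimal places: 2743.69 km.

2743.69 km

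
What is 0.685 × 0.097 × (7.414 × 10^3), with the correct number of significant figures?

0.685 × 0.097 × (7.414 × 10^3) = 492.62323
Multiplication/division keeps the fewest significant figures: 0.685 → 3 s.f., 0.097 → 2 s.f., 7.414 × 10^3 → 4 s.f.; limit is 2.
Rounded to 2 significant figures: 4.9 × 10^2.

4.9 × 10^2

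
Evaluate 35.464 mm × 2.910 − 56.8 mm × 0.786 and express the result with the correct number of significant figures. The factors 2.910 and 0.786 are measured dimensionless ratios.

35.464 × 2.910 = 103.20024 → 1.032 × 10^2 mm (4 s.f., last digit at the 10^-1 place).
56.8 × 0.786 = 44.6448 → 44.6 mm (3 s.f., last digit at the 10^-1 place).
Difference: 58.55544 mm; keep the coarser place, 10^-1.
Result: 58.6 mm.

58.6 mm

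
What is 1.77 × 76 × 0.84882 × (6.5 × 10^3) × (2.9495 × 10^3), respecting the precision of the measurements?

1.77 × 76 × 0.84882 × (6.5 × 10^3) × (2.9495 × 10^3) = 2.1890930376 × 10^9…
Multiplication/division keeps the fewest significant figures: 1.77 → 3 s.f., 76 → 2 s.f., 0.84882 → 5 s.f., 6.5 × 10^3 → 2 s.f., 2.9495 × 10^3 → 5 s.f.; limit is 2.
Rounded to 2 significant figures: 2.2 × 10^9.

2.2 × 10^9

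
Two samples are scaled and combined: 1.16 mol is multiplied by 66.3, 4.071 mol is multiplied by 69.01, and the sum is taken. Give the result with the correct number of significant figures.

357.8 mol

1.16 × 66.3 = 76.908 → 76.9 mol (3 s.f., last digit at the 10^-1 place).
4.071 × 69.01 = 280.93971 → 280.9 mol (4 s.f., last digit at the 10^-1 place).
Sum: 357.84771 mol; keep the coarser place, 10^-1.
Result: 357.8 mol.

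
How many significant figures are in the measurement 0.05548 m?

4

0.05548: leading zeros are not significant.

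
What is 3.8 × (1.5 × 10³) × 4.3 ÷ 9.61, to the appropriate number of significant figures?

3.8 × (1.5 × 10³) × 4.3 ÷ 9.61 = 2550.46826223…
Multiplication/division keeps the fewest significant figures: 3.8 → 2 s.f., 1.5 × 10³ → 2 s.f., 4.3 → 2 s.f., 9.61 → 3 s.f.; limit is 2.
Rounded to 2 significant figures: 2.6 × 10³.

2.6 × 10³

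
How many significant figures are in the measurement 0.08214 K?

0.08214: leading zeros are not significant.

4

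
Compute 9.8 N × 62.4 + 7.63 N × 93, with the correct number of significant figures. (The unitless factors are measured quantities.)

1.32 × 10³ N

9.8 × 62.4 = 611.52 → 6.1 × 10² N (2 s.f., last digit at the 10^1 place).
7.63 × 93 = 709.59 → 7.1 × 10² N (2 s.f., last digit at the 10^1 place).
Sum: 1321.11 N; keep the coarser place, 10^1.
Result: 1.32 × 10³ N.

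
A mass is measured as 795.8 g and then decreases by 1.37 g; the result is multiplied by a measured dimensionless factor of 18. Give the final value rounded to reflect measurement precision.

795.8 g − 1.37 g = 794.43 g; the difference is limited to 1 decimal place (4 s.f.).
Carrying full precision, 794.43 × 18 = 14299.74 g; 18 has 2 s.f., so the result keeps min(4, 2) = 2 s.f.
Rounded to 2 significant figures: 1.4 × 10^4 g.

1.4 × 10^4 g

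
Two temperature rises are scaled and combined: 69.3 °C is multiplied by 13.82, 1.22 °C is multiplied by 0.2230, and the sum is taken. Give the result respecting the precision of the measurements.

958 °C

69.3 × 13.82 = 957.726 → 958 °C (3 s.f., last digit at the 10^0 place).
1.22 × 0.2230 = 0.27206 → 0.272 °C (3 s.f., last digit at the 10^-3 place).
Sum: 957.99806 °C; keep the coarser place, 10^0.
Result: 958 °C.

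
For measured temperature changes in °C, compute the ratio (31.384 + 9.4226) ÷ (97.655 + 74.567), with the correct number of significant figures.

31.384 + 9.4226 = 40.8066, limited to 3 d.p. → 5 s.f.; 97.655 + 74.567 = 172.222, limited to 3 d.p. → 6 s.f.
Carrying full precision, 40.8066 ÷ 172.222 = 0.236941854119…; keep min(5, 6) = 5 s.f.
Rounded to 5 significant figures: 0.23694.

0.23694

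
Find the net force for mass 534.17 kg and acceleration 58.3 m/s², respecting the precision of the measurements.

3.11 × 10^4 N

net force = 534.17 kg × 58.3 m/s² = 31142.111 N.
534.17 has 5 significant figures; 58.3 has 3.
Division/multiplication keeps the fewest: 3 significant figures.
Rounded: 3.11 × 10^4 N.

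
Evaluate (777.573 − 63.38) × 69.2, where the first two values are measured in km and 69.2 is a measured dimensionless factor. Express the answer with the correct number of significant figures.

4.94 × 10⁴ km

777.573 km − 63.38 km = 714.193 km; the difference is limited to 2 decimal places (5 s.f.).
Carrying full precision, 714.193 × 69.2 = 49422.1556 km; 69.2 has 3 s.f., so the result keeps min(5, 3) = 3 s.f.
Rounded to 3 significant figures: 4.94 × 10⁴ km.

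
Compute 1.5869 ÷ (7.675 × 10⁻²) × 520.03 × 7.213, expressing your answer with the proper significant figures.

1.5869 ÷ (7.675 × 10⁻²) × 520.03 × 7.213 = 77556.0186748…
Multiplication/division keeps the fewest significant figures: 1.5869 → 5 s.f., 7.675 × 10⁻² → 4 s.f., 520.03 → 5 s.f., 7.213 → 4 s.f.; limit is 4.
Rounded to 4 significant figures: 7.756 × 10⁴.

7.756 × 10⁴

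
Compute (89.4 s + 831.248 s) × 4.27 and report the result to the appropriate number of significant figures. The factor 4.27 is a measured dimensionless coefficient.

89.4 s + 831.248 s = 920.648 s; the sum is limited to 1 decimal place (4 s.f.).
Carrying full precision, 920.648 × 4.27 = 3931.16696 s; 4.27 has 3 s.f., so the result keeps min(4, 3) = 3 s.f.
Rounded to 3 significant figures: 3.93 × 10³ s.

3.93 × 10³ s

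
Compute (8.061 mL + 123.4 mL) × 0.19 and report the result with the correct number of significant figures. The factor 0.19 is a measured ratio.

8.061 mL + 123.4 mL = 131.461 mL; the sum is limited to 1 decimal place (4 s.f.).
Carrying full precision, 131.461 × 0.19 = 24.97759 mL; 0.19 has 2 s.f., so the result keeps min(4, 2) = 2 s.f.
Rounded to 2 significant figures: 25 mL.

25 mL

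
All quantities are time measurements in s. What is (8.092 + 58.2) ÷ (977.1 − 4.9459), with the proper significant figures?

0.0682

8.092 + 58.2 = 66.292, limited to 1 d.p. → 3 s.f.; 977.1 − 4.9459 = 972.1541, limited to 1 d.p. → 4 s.f.
Carrying full precision, 66.292 ÷ 972.1541 = 0.0681908351773…; keep min(3, 4) = 3 s.f.
Rounded to 3 significant figures: 0.0682.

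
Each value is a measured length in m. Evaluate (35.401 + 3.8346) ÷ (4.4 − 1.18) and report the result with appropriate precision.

35.401 + 3.8346 = 39.2356, limited to 3 d.p. → 5 s.f.; 4.4 − 1.18 = 3.22, limited to 1 d.p. → 2 s.f.
Carrying full precision, 39.2356 ÷ 3.22 = 12.1849689441…; keep min(5, 2) = 2 s.f.
Rounded to 2 significant figures: 12.

12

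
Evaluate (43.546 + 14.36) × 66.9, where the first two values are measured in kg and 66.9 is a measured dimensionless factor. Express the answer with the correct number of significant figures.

3.87 × 10^3 kg

43.546 kg + 14.36 kg = 57.906 kg; the sum is limited to 2 decimal places (4 s.f.).
Carrying full precision, 57.906 × 66.9 = 3873.9114 kg; 66.9 has 3 s.f., so the result keeps min(4, 3) = 3 s.f.
Rounded to 3 significant figures: 3.87 × 10^3 kg.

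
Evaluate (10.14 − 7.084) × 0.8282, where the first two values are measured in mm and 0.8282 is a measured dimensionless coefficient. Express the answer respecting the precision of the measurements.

10.14 mm − 7.084 mm = 3.056 mm; the difference is limited to 2 decimal places (3 s.f.).
Carrying full precision, 3.056 × 0.8282 = 2.5309792 mm; 0.8282 has 4 s.f., so the result keeps min(3, 4) = 3 s.f.
Rounded to 3 significant figures: 2.53 mm.

2.53 mm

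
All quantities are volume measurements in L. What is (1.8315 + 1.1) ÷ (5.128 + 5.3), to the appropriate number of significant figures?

1.8315 + 1.1 = 2.9315, limited to 1 d.p. → 2 s.f.; 5.128 + 5.3 = 10.428, limited to 1 d.p. → 3 s.f.
Carrying full precision, 2.9315 ÷ 10.428 = 0.28111814346…; keep min(2, 3) = 2 s.f.
Rounded to 2 significant figures: 0.28.

0.28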